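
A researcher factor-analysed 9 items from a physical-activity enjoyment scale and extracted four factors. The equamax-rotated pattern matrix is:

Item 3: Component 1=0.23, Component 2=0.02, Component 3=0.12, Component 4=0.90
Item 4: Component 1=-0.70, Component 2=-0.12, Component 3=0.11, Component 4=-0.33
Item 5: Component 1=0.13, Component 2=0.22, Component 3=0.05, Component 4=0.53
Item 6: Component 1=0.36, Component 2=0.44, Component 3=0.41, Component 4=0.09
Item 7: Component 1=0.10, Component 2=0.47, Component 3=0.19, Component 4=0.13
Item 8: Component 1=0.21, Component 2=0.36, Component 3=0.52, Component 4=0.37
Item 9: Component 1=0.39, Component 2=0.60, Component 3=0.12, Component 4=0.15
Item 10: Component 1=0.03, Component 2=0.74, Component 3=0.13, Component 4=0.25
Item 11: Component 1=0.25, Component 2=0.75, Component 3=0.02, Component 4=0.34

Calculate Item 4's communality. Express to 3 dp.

h² = (-0.70)² + (-0.12)² + 0.11² + (-0.33)² = 0.4900 + 0.0144 + 0.0121 + 0.1089 = 0.6254

0.625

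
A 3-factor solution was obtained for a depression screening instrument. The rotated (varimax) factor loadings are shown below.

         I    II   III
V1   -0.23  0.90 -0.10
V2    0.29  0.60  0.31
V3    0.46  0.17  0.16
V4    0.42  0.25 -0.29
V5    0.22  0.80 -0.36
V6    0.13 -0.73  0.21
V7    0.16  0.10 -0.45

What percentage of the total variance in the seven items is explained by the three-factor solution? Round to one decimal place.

Communalities: 0.8729, 0.5402, 0.2661, 0.3230, 0.8180, 0.5939, 0.2381; Σh² = 3.6522.
Total variance with 7 standardized items is 7, so the solution explains 3.6522/7 = 0.5217 = 52.17%.

52.2%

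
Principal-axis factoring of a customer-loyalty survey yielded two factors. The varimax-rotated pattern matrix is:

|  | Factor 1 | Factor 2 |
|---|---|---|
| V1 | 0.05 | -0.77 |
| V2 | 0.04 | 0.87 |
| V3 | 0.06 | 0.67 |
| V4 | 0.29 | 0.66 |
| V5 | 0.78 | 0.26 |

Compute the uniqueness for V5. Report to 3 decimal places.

0.324

h² = 0.78² + 0.26² = 0.6084 + 0.0676 = 0.6760
Uniqueness u² = 1 − h² = 1 − 0.6760 = 0.3240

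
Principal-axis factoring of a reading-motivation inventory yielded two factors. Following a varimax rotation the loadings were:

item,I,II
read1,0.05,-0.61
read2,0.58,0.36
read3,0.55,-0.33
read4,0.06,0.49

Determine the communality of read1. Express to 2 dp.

0.37

h² = 0.05² + (-0.61)² = 0.0025 + 0.3721 = 0.3746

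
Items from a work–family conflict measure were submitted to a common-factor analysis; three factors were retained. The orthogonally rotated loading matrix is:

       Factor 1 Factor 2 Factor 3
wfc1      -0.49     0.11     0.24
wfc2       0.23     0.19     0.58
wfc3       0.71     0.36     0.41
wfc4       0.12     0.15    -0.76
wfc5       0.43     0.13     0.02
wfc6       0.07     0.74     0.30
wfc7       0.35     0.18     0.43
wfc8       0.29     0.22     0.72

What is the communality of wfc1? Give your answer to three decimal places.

h² = (-0.49)² + 0.11² + 0.24² = 0.2401 + 0.0121 + 0.0576 = 0.3098

0.310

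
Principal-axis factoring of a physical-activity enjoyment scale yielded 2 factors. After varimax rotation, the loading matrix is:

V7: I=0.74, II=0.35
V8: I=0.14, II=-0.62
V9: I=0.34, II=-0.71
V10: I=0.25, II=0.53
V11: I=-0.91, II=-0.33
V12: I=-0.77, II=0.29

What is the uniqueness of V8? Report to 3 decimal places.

h² = 0.14² + (-0.62)² = 0.0196 + 0.3844 = 0.4040
Uniqueness u² = 1 − h² = 1 − 0.4040 = 0.5960

0.596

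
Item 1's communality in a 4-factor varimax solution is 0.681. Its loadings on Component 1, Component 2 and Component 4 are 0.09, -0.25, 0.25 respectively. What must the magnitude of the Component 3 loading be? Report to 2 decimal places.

0.74

Under orthogonal rotation h² = Σλ², so λ_Component 3² = h² − (0.1331) = 0.681 − 0.1331 = 0.5479.
|λ| = √0.5479 = 0.7402.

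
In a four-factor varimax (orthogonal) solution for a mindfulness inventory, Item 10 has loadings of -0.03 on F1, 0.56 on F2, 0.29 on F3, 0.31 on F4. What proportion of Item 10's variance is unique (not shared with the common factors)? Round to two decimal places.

h² = (-0.03)² + 0.56² + 0.29² + 0.31² = 0.0009 + 0.3136 + 0.0841 + 0.0961 = 0.4947
Uniqueness u² = 1 − h² = 1 − 0.4947 = 0.5053

0.51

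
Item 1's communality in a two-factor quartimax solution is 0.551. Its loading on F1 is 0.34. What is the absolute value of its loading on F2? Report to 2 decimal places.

0.66

Under orthogonal rotation h² = Σλ², so λ_F2² = h² − (0.1156) = 0.551 − 0.1156 = 0.4354.
|λ| = √0.4354 = 0.6598.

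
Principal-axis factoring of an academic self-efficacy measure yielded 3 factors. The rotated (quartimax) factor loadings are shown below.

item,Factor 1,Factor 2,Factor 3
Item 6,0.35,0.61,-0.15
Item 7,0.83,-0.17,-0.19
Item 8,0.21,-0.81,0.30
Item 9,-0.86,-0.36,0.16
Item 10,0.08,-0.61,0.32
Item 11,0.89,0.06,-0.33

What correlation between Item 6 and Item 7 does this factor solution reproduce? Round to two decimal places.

r̂ = Σ λ_i·λ_j across factors = (0.35)(0.83) + (0.61)(-0.17) + (-0.15)(-0.19)
  = +0.2905 -0.1037 +0.0285 = 0.2153

0.22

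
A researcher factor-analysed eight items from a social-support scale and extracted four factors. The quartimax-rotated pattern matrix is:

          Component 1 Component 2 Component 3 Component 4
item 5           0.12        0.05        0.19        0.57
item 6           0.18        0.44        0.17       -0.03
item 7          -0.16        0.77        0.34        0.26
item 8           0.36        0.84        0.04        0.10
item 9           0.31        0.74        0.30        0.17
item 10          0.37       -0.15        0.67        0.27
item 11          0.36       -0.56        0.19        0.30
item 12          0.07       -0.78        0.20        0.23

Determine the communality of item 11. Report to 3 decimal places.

0.569

h² = 0.36² + (-0.56)² + 0.19² + 0.30² = 0.1296 + 0.3136 + 0.0361 + 0.0900 = 0.5693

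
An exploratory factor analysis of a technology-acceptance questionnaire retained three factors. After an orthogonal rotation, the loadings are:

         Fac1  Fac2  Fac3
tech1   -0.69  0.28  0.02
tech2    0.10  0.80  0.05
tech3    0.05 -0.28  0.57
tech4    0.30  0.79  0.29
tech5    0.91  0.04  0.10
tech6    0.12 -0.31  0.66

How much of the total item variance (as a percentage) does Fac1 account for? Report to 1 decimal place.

SS loadings for Fac1 = (-0.69)² + 0.10² + 0.05² + 0.30² + 0.91² + 0.12² = 1.4211
With 6 standardized items, total variance = 6. Proportion = 1.4211/6 = 0.2369 → 23.69%.

23.7%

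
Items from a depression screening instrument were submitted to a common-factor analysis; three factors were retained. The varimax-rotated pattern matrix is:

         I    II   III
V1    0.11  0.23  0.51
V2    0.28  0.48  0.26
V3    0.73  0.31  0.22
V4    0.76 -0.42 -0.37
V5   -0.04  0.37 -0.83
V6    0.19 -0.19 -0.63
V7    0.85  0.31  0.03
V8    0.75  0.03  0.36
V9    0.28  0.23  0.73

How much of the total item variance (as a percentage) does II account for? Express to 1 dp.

SS loadings for II = 0.23² + 0.48² + 0.31² + (-0.42)² + 0.37² + (-0.19)² + 0.31² + 0.03² + 0.23² = 0.8787
With 9 standardized items, total variance = 9. Proportion = 0.8787/9 = 0.0976 → 9.76%.

9.8%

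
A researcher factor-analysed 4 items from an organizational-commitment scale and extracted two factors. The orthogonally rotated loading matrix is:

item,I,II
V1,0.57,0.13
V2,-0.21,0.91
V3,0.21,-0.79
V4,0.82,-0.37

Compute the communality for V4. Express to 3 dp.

0.809

h² = 0.82² + (-0.37)² = 0.6724 + 0.1369 = 0.8093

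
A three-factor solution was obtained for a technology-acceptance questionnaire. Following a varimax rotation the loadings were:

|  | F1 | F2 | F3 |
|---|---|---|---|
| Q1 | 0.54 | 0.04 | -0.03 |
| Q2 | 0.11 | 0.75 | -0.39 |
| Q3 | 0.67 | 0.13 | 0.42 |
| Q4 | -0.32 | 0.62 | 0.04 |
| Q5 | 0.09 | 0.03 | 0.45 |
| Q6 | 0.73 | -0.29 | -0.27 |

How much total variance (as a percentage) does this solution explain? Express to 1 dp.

50.9%

SS loadings by factor: 1.3960, 1.0504, 0.6064; total = 3.0528.
Total variance with 6 standardized items is 6, so the solution explains 3.0528/6 = 0.5088 = 50.88%.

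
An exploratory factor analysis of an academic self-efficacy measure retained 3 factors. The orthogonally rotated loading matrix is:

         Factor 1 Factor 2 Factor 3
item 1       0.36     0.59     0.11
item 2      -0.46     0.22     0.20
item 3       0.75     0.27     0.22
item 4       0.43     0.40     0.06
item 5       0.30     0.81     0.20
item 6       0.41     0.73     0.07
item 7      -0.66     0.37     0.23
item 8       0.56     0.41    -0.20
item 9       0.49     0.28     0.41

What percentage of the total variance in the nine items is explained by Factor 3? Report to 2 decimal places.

4.56%

SS loadings for Factor 3 = 0.11² + 0.20² + 0.22² + 0.06² + 0.20² + 0.07² + 0.23² + (-0.20)² + 0.41² = 0.4100
With 9 standardized items, total variance = 9. Proportion = 0.4100/9 = 0.0456 → 4.56%.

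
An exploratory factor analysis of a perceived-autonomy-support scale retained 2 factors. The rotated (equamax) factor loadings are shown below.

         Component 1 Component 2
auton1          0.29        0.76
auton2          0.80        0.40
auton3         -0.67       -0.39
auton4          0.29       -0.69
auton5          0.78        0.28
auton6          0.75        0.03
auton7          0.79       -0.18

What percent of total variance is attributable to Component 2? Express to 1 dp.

SS loadings for Component 2 = 0.76² + 0.40² + (-0.39)² + (-0.69)² + 0.28² + 0.03² + (-0.18)² = 1.4775
With 7 standardized items, total variance = 7. Proportion = 1.4775/7 = 0.2111 → 21.11%.

21.1%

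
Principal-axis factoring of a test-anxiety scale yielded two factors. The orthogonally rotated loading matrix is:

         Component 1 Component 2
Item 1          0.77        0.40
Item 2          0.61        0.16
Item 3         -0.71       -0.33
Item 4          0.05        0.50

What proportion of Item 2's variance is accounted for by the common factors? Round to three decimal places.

0.398

h² = 0.61² + 0.16² = 0.3721 + 0.0256 = 0.3977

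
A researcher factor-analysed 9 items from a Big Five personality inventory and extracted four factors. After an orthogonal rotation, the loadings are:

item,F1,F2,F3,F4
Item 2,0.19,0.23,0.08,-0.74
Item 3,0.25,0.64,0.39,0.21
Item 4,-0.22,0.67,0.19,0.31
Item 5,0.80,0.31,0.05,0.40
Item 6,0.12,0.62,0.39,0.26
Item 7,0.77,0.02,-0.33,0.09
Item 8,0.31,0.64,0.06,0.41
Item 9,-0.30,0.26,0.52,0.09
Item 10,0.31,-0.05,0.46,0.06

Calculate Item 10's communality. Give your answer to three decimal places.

h² = 0.31² + (-0.05)² + 0.46² + 0.06² = 0.0961 + 0.0025 + 0.2116 + 0.0036 = 0.3138

0.314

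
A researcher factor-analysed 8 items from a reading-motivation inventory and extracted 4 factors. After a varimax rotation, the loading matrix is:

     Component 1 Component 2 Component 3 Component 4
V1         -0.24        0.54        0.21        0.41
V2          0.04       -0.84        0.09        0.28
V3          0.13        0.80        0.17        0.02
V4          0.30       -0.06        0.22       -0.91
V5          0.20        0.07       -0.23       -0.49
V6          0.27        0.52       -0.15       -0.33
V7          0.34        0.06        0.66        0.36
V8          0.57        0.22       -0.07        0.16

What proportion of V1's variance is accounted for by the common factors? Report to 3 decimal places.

h² = (-0.24)² + 0.54² + 0.21² + 0.41² = 0.0576 + 0.2916 + 0.0441 + 0.1681 = 0.5614

0.561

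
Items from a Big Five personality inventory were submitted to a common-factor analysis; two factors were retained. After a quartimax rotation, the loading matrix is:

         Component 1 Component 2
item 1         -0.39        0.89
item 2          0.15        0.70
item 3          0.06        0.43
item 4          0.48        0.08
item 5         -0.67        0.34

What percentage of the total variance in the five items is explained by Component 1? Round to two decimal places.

17.15%

SS loadings for Component 1 = (-0.39)² + 0.15² + 0.06² + 0.48² + (-0.67)² = 0.8575
With 5 standardized items, total variance = 5. Proportion = 0.8575/5 = 0.1715 → 17.15%.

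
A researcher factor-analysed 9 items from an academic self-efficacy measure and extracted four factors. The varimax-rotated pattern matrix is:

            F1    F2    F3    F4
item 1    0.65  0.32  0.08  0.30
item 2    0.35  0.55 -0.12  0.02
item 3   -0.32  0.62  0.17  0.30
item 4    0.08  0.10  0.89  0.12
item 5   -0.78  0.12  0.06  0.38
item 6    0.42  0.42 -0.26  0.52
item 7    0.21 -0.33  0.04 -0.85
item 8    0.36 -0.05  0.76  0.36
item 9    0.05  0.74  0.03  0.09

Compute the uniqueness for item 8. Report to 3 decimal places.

0.161

h² = 0.36² + (-0.05)² + 0.76² + 0.36² = 0.1296 + 0.0025 + 0.5776 + 0.1296 = 0.8393
Uniqueness u² = 1 − h² = 1 − 0.8393 = 0.1607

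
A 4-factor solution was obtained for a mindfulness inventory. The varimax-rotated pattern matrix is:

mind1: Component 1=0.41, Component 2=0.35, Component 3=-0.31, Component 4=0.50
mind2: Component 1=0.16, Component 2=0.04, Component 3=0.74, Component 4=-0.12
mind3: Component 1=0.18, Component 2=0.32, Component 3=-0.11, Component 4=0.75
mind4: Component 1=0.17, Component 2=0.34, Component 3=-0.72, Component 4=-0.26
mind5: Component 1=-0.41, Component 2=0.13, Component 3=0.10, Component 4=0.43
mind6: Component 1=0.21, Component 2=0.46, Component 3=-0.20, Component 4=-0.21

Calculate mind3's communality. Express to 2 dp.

0.71

h² = 0.18² + 0.32² + (-0.11)² + 0.75² = 0.0324 + 0.1024 + 0.0121 + 0.5625 = 0.7094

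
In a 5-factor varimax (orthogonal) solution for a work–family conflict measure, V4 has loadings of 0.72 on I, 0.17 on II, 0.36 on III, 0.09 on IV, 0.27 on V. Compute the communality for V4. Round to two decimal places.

h² = 0.72² + 0.17² + 0.36² + 0.09² + 0.27² = 0.5184 + 0.0289 + 0.1296 + 0.0081 + 0.0729 = 0.7579

0.76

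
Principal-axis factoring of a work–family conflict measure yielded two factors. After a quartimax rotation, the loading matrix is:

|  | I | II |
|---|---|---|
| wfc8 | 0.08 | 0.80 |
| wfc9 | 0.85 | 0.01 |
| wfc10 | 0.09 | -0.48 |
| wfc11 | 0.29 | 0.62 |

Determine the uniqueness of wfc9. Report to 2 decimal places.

h² = 0.85² + 0.01² = 0.7225 + 0.0001 = 0.7226
Uniqueness u² = 1 − h² = 1 − 0.7226 = 0.2774

0.28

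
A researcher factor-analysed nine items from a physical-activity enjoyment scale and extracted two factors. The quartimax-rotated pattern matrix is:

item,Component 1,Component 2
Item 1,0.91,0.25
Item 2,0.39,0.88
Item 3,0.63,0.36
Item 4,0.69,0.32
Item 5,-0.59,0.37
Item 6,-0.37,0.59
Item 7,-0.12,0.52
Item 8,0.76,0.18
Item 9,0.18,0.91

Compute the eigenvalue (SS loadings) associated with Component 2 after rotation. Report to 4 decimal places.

2.6848

SS loadings for Component 2 = 0.25² + 0.88² + 0.36² + 0.32² + 0.37² + 0.59² + 0.52² + 0.18² + 0.91² = 0.0625 + 0.7744 + 0.1296 + 0.1024 + 0.1369 + 0.3481 + 0.2704 + 0.0324 + 0.8281 = 2.6848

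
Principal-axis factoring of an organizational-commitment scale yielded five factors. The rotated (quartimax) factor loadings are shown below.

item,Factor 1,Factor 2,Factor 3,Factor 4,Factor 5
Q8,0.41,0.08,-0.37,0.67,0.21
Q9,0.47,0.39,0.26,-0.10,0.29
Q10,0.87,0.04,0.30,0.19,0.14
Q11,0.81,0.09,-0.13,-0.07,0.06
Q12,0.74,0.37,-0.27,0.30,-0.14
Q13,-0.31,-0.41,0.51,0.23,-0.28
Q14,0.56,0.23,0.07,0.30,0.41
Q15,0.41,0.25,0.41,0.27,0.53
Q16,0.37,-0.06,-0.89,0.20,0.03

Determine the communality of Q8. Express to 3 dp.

0.804

h² = 0.41² + 0.08² + (-0.37)² + 0.67² + 0.21² = 0.1681 + 0.0064 + 0.1369 + 0.4489 + 0.0441 = 0.8044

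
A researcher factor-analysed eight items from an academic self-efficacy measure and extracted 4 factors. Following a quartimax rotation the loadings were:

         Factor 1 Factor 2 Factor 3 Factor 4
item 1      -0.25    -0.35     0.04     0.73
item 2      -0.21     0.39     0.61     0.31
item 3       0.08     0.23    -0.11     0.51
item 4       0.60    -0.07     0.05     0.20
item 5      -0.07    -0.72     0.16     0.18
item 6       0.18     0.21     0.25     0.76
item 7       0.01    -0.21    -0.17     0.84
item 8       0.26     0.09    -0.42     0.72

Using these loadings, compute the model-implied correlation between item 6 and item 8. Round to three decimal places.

r̂ = Σ λ_i·λ_j across factors = (0.18)(0.26) + (0.21)(0.09) + (0.25)(-0.42) + (0.76)(0.72)
  = +0.0468 +0.0189 -0.1050 +0.5472 = 0.5079

0.508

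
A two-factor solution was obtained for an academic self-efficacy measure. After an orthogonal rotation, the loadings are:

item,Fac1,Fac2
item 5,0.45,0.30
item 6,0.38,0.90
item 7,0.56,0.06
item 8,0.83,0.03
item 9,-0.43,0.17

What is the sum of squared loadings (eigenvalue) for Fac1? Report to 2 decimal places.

SS loadings for Fac1 = 0.45² + 0.38² + 0.56² + 0.83² + (-0.43)² = 0.2025 + 0.1444 + 0.3136 + 0.6889 + 0.1849 = 1.5343

1.53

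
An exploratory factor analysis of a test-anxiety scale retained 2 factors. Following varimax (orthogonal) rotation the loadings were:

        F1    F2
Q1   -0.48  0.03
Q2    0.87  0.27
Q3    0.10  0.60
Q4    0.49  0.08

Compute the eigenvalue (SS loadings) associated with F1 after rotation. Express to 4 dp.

SS loadings for F1 = (-0.48)² + 0.87² + 0.10² + 0.49² = 0.2304 + 0.7569 + 0.0100 + 0.2401 = 1.2374

1.2374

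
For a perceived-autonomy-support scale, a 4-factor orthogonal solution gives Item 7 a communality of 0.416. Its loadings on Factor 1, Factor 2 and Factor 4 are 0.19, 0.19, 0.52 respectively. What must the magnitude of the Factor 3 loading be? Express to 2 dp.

0.27

Under orthogonal rotation h² = Σλ², so λ_Factor 3² = h² − (0.3426) = 0.416 − 0.3426 = 0.0734.
|λ| = √0.0734 = 0.2709.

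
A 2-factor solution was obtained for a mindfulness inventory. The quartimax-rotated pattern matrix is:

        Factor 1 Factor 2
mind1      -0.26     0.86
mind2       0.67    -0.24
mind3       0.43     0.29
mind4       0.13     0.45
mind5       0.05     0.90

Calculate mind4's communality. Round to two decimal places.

h² = 0.13² + 0.45² = 0.0169 + 0.2025 = 0.2194

0.22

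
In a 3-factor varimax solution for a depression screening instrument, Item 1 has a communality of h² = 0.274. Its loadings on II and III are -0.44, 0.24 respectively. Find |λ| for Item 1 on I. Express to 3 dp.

Under orthogonal rotation h² = Σλ², so λ_I² = h² − (0.2512) = 0.274 − 0.2512 = 0.0228.
|λ| = √0.0228 = 0.1510.

0.151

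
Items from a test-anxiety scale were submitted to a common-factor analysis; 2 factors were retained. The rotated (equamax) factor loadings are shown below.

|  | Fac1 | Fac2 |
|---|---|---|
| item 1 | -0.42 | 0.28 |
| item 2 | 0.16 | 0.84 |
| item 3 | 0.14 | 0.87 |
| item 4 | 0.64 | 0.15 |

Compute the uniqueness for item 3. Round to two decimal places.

h² = 0.14² + 0.87² = 0.0196 + 0.7569 = 0.7765
Uniqueness u² = 1 − h² = 1 − 0.7765 = 0.2235

0.22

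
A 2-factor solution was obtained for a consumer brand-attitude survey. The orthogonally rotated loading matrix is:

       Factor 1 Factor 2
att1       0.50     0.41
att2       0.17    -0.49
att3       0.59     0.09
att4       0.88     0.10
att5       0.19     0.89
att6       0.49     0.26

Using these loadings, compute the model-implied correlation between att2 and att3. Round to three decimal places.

0.056

r̂ = Σ λ_i·λ_j across factors = (0.17)(0.59) + (-0.49)(0.09)
  = +0.1003 -0.0441 = 0.0562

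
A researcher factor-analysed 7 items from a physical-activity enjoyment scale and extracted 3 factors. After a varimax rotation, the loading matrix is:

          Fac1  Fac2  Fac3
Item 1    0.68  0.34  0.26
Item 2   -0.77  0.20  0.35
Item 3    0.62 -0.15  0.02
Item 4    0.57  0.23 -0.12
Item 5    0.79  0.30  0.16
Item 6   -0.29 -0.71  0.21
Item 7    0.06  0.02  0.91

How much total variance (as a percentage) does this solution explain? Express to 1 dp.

62.9%

SS loadings by factor: 2.4764, 0.8255, 1.1027; total = 4.4046.
Total variance with 7 standardized items is 7, so the solution explains 4.4046/7 = 0.6292 = 62.92%.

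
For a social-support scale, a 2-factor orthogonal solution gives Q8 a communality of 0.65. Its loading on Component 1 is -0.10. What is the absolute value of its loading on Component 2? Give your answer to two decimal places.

0.80

Under orthogonal rotation h² = Σλ², so λ_Component 2² = h² − (0.0100) = 0.65 − 0.0100 = 0.6400.
|λ| = √0.6400 = 0.8000.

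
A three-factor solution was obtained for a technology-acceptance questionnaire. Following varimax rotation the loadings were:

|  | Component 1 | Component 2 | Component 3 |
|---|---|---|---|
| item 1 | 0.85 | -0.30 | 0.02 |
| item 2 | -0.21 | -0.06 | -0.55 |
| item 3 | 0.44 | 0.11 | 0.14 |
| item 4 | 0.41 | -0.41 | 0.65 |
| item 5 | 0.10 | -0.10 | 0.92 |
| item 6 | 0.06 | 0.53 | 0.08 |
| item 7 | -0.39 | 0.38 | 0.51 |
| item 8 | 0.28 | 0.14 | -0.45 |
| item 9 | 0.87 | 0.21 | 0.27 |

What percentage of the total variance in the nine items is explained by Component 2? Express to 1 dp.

8.6%

SS loadings for Component 2 = (-0.30)² + (-0.06)² + 0.11² + (-0.41)² + (-0.10)² + 0.53² + 0.38² + 0.14² + 0.21² = 0.7728
With 9 standardized items, total variance = 9. Proportion = 0.7728/9 = 0.0859 → 8.59%.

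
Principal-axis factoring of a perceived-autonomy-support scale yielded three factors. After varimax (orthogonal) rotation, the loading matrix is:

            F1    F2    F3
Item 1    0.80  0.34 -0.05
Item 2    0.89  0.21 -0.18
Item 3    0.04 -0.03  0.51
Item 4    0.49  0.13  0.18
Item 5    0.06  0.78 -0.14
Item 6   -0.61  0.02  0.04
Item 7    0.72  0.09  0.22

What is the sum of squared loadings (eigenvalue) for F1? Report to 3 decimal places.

SS loadings for F1 = 0.80² + 0.89² + 0.04² + 0.49² + 0.06² + (-0.61)² + 0.72² = 0.6400 + 0.7921 + 0.0016 + 0.2401 + 0.0036 + 0.3721 + 0.5184 = 2.5679

2.568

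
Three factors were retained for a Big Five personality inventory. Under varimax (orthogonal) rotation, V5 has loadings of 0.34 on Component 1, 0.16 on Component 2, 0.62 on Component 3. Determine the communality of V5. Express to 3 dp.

0.526

h² = 0.34² + 0.16² + 0.62² = 0.1156 + 0.0256 + 0.3844 = 0.5256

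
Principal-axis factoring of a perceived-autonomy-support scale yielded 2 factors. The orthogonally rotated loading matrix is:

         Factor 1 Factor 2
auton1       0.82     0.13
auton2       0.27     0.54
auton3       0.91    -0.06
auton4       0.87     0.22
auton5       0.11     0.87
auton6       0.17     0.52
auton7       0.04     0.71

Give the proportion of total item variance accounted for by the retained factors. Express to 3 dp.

SS loadings by factor: 2.3729, 1.8919; total = 4.2648.
Total variance with 7 standardized items is 7, so the solution explains 4.2648/7 = 0.6093.

0.609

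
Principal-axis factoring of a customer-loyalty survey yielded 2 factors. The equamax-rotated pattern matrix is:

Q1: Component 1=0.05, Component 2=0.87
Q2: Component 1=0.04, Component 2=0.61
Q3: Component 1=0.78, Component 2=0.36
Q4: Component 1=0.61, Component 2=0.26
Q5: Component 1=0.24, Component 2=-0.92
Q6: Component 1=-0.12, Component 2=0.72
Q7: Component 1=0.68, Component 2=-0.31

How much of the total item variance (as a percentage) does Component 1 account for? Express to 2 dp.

21.70%

SS loadings for Component 1 = 0.05² + 0.04² + 0.78² + 0.61² + 0.24² + (-0.12)² + 0.68² = 1.5190
With 7 standardized items, total variance = 7. Proportion = 1.5190/7 = 0.2170 → 21.70%.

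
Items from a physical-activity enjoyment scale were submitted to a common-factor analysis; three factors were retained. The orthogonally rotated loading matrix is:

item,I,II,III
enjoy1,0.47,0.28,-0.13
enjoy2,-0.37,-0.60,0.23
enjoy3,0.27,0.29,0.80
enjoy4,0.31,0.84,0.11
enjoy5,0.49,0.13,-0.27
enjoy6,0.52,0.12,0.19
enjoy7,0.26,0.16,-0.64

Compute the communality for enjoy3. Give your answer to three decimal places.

h² = 0.27² + 0.29² + 0.80² = 0.0729 + 0.0841 + 0.6400 = 0.7970

0.797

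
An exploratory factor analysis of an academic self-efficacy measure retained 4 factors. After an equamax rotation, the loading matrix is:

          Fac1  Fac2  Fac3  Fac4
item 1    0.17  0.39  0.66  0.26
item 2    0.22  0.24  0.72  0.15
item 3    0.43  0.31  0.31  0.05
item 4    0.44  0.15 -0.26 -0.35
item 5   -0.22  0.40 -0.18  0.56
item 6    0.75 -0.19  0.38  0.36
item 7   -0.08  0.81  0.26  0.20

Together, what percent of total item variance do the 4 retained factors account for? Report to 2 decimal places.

61.63%

Communalities: 0.6842, 0.6469, 0.3796, 0.4062, 0.5544, 0.8726, 0.7701; Σh² = 4.3140.
Total variance with 7 standardized items is 7, so the solution explains 4.3140/7 = 0.6163 = 61.63%.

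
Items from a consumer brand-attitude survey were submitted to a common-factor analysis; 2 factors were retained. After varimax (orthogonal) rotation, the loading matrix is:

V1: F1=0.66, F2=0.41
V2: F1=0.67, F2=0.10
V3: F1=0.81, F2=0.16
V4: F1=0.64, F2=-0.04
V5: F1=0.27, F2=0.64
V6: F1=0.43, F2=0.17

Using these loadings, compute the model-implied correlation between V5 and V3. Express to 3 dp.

0.321

r̂ = Σ λ_i·λ_j across factors = (0.27)(0.81) + (0.64)(0.16)
  = +0.2187 +0.1024 = 0.3211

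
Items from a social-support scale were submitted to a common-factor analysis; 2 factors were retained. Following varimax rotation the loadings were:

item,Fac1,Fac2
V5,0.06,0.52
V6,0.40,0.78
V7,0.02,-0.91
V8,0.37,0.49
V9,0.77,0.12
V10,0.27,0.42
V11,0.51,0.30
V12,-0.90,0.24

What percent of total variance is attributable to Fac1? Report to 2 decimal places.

25.46%

SS loadings for Fac1 = 0.06² + 0.40² + 0.02² + 0.37² + 0.77² + 0.27² + 0.51² + (-0.90)² = 2.0368
With 8 standardized items, total variance = 8. Proportion = 2.0368/8 = 0.2546 → 25.46%.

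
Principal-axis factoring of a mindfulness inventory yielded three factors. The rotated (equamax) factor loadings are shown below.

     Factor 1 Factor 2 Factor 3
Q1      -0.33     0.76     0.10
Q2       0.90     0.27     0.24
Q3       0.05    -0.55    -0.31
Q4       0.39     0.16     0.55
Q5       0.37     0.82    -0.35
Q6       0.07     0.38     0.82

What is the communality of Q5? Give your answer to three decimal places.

0.932

h² = 0.37² + 0.82² + (-0.35)² = 0.1369 + 0.6724 + 0.1225 = 0.9318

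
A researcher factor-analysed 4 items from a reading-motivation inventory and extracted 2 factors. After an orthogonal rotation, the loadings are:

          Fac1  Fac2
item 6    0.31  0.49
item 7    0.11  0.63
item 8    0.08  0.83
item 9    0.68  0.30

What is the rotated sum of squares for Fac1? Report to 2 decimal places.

SS loadings for Fac1 = 0.31² + 0.11² + 0.08² + 0.68² = 0.0961 + 0.0121 + 0.0064 + 0.4624 = 0.5770

0.58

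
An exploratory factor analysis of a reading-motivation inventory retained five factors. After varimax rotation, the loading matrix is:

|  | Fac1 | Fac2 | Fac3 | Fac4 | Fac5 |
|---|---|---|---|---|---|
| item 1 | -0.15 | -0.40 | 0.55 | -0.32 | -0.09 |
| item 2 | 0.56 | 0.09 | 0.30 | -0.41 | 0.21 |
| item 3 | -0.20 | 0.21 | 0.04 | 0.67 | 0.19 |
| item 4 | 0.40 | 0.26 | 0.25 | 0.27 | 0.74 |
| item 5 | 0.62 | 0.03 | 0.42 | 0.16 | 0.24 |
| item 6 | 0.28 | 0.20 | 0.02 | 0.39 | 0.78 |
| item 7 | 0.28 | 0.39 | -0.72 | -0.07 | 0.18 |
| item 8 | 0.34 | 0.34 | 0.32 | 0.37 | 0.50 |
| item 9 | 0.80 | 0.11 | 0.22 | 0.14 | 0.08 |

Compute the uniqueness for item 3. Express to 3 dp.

h² = (-0.20)² + 0.21² + 0.04² + 0.67² + 0.19² = 0.0400 + 0.0441 + 0.0016 + 0.4489 + 0.0361 = 0.5707
Uniqueness u² = 1 − h² = 1 − 0.5707 = 0.4293

0.429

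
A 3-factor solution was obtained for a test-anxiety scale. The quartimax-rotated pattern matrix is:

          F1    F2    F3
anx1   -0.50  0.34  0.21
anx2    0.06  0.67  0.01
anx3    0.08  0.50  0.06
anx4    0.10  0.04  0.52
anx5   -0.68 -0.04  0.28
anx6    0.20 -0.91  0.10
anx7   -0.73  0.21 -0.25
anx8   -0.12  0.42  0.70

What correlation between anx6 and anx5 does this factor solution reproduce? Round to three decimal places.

-0.072

r̂ = Σ λ_i·λ_j across factors = (0.20)(-0.68) + (-0.91)(-0.04) + (0.10)(0.28)
  = -0.1360 +0.0364 +0.0280 = -0.0716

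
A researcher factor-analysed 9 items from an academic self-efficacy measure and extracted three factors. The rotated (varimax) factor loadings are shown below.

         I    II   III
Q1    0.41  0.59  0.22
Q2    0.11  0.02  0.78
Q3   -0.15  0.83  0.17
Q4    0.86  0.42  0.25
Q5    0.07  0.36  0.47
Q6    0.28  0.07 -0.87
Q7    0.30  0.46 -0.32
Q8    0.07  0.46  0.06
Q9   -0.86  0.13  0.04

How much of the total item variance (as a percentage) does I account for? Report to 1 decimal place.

20.7%

SS loadings for I = 0.41² + 0.11² + (-0.15)² + 0.86² + 0.07² + 0.28² + 0.30² + 0.07² + (-0.86)² = 1.8601
With 9 standardized items, total variance = 9. Proportion = 1.8601/9 = 0.2067 → 20.67%.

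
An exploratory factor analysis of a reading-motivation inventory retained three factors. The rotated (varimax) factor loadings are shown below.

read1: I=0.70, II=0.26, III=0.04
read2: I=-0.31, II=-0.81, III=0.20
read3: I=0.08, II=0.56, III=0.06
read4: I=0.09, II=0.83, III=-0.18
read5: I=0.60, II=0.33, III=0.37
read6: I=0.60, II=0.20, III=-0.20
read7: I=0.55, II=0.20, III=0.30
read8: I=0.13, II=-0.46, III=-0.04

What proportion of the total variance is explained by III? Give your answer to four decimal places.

SS loadings for III = 0.04² + 0.20² + 0.06² + (-0.18)² + 0.37² + (-0.20)² + 0.30² + (-0.04)² = 0.3461
Proportion of variance = 0.3461 / 8 = 0.0433.

0.0433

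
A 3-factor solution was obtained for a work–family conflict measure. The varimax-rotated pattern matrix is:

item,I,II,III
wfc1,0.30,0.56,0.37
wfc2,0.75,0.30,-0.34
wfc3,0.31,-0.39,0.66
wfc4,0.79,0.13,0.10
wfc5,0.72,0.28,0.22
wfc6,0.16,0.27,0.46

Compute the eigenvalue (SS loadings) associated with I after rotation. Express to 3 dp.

1.917

SS loadings for I = 0.30² + 0.75² + 0.31² + 0.79² + 0.72² + 0.16² = 0.0900 + 0.5625 + 0.0961 + 0.6241 + 0.5184 + 0.0256 = 1.9167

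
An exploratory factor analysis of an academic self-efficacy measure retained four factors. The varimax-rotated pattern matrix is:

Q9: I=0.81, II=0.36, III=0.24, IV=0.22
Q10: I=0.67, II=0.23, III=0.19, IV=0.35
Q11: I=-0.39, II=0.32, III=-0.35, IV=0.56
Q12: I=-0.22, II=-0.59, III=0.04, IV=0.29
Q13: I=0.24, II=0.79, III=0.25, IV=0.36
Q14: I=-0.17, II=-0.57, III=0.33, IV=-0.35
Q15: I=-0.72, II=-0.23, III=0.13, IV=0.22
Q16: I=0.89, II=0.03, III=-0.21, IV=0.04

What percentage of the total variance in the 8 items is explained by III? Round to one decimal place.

SS loadings for III = 0.24² + 0.19² + (-0.35)² + 0.04² + 0.25² + 0.33² + 0.13² + (-0.21)² = 0.4502
With 8 standardized items, total variance = 8. Proportion = 0.4502/8 = 0.0563 → 5.63%.

5.6%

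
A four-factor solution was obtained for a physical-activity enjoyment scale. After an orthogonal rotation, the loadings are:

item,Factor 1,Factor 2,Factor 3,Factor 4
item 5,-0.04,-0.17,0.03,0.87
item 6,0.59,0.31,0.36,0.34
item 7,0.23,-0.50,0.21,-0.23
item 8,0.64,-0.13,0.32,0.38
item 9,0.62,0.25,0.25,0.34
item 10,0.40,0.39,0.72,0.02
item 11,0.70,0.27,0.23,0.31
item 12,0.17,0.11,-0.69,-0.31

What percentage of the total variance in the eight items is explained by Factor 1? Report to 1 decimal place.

23.4%

SS loadings for Factor 1 = (-0.04)² + 0.59² + 0.23² + 0.64² + 0.62² + 0.40² + 0.70² + 0.17² = 1.8755
With 8 standardized items, total variance = 8. Proportion = 1.8755/8 = 0.2344 → 23.44%.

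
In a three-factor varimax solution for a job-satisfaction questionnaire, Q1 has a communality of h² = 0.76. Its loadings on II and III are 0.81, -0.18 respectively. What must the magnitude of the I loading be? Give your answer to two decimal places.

0.27

Under orthogonal rotation h² = Σλ², so λ_I² = h² − (0.6885) = 0.76 − 0.6885 = 0.0715.
|λ| = √0.0715 = 0.2674.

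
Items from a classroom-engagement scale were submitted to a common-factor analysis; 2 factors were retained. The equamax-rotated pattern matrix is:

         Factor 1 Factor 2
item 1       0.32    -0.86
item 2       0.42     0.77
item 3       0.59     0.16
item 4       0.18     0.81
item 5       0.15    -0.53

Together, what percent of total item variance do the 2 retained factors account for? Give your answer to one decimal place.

Communalities: 0.8420, 0.7693, 0.3737, 0.6885, 0.3034; Σh² = 2.9769.
Total variance with 5 standardized items is 5, so the solution explains 2.9769/5 = 0.5954 = 59.54%.

59.5%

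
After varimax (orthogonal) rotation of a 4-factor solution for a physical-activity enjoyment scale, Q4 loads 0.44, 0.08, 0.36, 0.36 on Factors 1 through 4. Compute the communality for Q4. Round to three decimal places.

0.459

h² = 0.44² + 0.08² + 0.36² + 0.36² = 0.1936 + 0.0064 + 0.1296 + 0.1296 = 0.4592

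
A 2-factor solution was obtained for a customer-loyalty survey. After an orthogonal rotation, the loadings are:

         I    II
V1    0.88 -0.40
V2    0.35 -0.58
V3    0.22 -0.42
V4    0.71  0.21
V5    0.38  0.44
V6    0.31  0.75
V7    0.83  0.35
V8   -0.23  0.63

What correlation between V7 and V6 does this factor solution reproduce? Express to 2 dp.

0.52

r̂ = Σ λ_i·λ_j across factors = (0.83)(0.31) + (0.35)(0.75)
  = +0.2573 +0.2625 = 0.5198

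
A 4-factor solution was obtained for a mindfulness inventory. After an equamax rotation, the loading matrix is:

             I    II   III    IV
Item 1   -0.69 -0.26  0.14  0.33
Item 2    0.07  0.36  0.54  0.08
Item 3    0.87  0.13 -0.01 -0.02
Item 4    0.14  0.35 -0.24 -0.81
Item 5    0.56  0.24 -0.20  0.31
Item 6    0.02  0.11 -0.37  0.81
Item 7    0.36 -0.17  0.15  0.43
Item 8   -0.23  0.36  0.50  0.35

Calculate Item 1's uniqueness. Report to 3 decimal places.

h² = (-0.69)² + (-0.26)² + 0.14² + 0.33² = 0.4761 + 0.0676 + 0.0196 + 0.1089 = 0.6722
Uniqueness u² = 1 − h² = 1 − 0.6722 = 0.3278

0.328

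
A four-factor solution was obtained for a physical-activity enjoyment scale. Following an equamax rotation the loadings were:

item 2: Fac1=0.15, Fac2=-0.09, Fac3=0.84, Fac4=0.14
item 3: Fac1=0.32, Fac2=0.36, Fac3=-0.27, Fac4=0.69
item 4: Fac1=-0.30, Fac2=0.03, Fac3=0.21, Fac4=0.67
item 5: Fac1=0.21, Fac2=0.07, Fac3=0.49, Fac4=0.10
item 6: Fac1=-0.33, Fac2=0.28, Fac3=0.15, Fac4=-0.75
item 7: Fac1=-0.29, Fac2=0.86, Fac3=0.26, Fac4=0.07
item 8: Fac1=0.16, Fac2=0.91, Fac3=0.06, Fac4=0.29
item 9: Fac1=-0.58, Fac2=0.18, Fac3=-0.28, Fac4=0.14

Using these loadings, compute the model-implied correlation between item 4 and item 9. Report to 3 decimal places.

r̂ = Σ λ_i·λ_j across factors = (-0.30)(-0.58) + (0.03)(0.18) + (0.21)(-0.28) + (0.67)(0.14)
  = +0.1740 +0.0054 -0.0588 +0.0938 = 0.2144

0.214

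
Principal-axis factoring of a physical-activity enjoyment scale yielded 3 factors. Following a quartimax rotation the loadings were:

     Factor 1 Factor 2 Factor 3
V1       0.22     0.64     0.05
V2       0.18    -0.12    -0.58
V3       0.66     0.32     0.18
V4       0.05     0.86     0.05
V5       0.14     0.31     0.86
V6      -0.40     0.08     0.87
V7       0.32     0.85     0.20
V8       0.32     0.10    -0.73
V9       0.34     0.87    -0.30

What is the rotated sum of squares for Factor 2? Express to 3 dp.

SS loadings for Factor 2 = 0.64² + (-0.12)² + 0.32² + 0.86² + 0.31² + 0.08² + 0.85² + 0.10² + 0.87² = 0.4096 + 0.0144 + 0.1024 + 0.7396 + 0.0961 + 0.0064 + 0.7225 + 0.0100 + 0.7569 = 2.8579

2.858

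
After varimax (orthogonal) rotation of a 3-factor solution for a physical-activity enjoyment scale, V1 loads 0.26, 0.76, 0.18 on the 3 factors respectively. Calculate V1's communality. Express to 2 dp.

h² = 0.26² + 0.76² + 0.18² = 0.0676 + 0.5776 + 0.0324 = 0.6776

0.68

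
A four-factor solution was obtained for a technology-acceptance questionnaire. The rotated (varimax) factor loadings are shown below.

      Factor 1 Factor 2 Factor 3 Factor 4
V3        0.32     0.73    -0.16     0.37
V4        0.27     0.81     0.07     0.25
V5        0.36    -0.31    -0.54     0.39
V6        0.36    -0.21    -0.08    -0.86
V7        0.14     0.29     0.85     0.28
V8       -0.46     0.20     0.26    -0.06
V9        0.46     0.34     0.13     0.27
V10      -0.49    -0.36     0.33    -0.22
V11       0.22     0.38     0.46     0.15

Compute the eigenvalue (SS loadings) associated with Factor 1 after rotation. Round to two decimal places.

1.17

SS loadings for Factor 1 = 0.32² + 0.27² + 0.36² + 0.36² + 0.14² + (-0.46)² + 0.46² + (-0.49)² + 0.22² = 0.1024 + 0.0729 + 0.1296 + 0.1296 + 0.0196 + 0.2116 + 0.2116 + 0.2401 + 0.0484 = 1.1658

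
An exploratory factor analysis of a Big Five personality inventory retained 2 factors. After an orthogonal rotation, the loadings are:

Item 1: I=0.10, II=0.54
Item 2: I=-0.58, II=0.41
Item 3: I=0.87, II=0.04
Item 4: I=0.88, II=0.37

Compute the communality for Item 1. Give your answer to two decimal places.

0.30

h² = 0.10² + 0.54² = 0.0100 + 0.2916 = 0.3016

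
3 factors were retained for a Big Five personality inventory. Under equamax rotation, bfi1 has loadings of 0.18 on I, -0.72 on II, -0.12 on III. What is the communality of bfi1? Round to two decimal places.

0.57

h² = 0.18² + (-0.72)² + (-0.12)² = 0.0324 + 0.5184 + 0.0144 = 0.5652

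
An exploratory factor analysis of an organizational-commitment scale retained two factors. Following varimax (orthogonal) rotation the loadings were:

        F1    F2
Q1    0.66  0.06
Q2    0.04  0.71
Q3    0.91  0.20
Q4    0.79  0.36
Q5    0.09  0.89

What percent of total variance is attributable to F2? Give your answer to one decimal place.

29.4%

SS loadings for F2 = 0.06² + 0.71² + 0.20² + 0.36² + 0.89² = 1.4694
With 5 standardized items, total variance = 5. Proportion = 1.4694/5 = 0.2939 → 29.39%.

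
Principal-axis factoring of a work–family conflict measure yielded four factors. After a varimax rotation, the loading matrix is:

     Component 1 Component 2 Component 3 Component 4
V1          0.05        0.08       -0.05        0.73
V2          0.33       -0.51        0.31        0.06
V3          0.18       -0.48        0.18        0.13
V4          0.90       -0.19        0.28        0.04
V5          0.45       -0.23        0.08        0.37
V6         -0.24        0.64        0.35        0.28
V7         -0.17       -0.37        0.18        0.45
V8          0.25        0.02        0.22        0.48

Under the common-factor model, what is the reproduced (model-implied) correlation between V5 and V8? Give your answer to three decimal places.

0.303

r̂ = Σ λ_i·λ_j across factors = (0.45)(0.25) + (-0.23)(0.02) + (0.08)(0.22) + (0.37)(0.48)
  = +0.1125 -0.0046 +0.0176 +0.1776 = 0.3031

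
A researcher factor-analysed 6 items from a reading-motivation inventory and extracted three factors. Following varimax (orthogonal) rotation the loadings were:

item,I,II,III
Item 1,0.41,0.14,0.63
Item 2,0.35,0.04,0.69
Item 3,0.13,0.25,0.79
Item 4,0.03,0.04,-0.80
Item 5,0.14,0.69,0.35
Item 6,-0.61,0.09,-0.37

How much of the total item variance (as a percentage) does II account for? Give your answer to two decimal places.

SS loadings for II = 0.14² + 0.04² + 0.25² + 0.04² + 0.69² + 0.09² = 0.5695
With 6 standardized items, total variance = 6. Proportion = 0.5695/6 = 0.0949 → 9.49%.

9.49%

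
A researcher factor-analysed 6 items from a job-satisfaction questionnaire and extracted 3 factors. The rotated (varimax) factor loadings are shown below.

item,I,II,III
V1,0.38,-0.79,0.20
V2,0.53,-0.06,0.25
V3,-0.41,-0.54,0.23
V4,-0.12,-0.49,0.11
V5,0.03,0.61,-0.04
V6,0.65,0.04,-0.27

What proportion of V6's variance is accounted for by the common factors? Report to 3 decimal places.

h² = 0.65² + 0.04² + (-0.27)² = 0.4225 + 0.0016 + 0.0729 = 0.4970

0.497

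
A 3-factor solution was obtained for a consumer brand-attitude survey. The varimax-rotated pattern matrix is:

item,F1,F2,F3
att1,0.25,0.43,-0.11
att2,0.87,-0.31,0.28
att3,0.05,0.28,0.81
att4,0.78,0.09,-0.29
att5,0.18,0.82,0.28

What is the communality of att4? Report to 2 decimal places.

h² = 0.78² + 0.09² + (-0.29)² = 0.6084 + 0.0081 + 0.0841 = 0.7006

0.70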